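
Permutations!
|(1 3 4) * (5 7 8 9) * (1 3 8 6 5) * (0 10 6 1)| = 8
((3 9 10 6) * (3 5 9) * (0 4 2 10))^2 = (0 2 6 9 4 10 5) = [2, 1, 6, 3, 10, 0, 9, 7, 8, 4, 5]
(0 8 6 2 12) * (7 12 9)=[8, 1, 9, 3, 4, 5, 2, 12, 6, 7, 10, 11, 0]=(0 8 6 2 9 7 12)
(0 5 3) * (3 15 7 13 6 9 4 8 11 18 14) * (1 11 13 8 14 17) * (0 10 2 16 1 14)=(0 5 15 7 8 13 6 9 4)(1 11 18 17 14 3 10 2 16)=[5, 11, 16, 10, 0, 15, 9, 8, 13, 4, 2, 18, 12, 6, 3, 7, 1, 14, 17]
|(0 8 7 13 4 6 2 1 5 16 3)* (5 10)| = |(0 8 7 13 4 6 2 1 10 5 16 3)| = 12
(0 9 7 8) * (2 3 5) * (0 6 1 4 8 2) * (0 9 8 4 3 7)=[8, 3, 7, 5, 4, 9, 1, 2, 6, 0]=(0 8 6 1 3 5 9)(2 7)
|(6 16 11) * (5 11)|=4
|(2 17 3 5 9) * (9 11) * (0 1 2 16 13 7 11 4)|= 35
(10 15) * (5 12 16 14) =(5 12 16 14)(10 15) =[0, 1, 2, 3, 4, 12, 6, 7, 8, 9, 15, 11, 16, 13, 5, 10, 14]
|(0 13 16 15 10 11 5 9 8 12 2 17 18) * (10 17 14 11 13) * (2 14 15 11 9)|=20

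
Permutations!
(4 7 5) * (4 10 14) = [0, 1, 2, 3, 7, 10, 6, 5, 8, 9, 14, 11, 12, 13, 4] = (4 7 5 10 14)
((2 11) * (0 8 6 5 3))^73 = (0 5 8 3 6)(2 11) = [5, 1, 11, 6, 4, 8, 0, 7, 3, 9, 10, 2]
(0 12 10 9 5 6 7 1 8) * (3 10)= (0 12 3 10 9 5 6 7 1 8)= [12, 8, 2, 10, 4, 6, 7, 1, 0, 5, 9, 11, 3]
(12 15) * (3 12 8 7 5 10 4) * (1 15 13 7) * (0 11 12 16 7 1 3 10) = (0 11 12 13 1 15 8 3 16 7 5)(4 10) = [11, 15, 2, 16, 10, 0, 6, 5, 3, 9, 4, 12, 13, 1, 14, 8, 7]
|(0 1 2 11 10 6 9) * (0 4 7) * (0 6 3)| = 12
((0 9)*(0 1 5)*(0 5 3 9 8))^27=(9)(0 8)=[8, 1, 2, 3, 4, 5, 6, 7, 0, 9]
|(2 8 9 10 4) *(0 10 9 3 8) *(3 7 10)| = |(0 3 8 7 10 4 2)| = 7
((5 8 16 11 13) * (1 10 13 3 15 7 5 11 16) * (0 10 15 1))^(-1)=(16)(0 8 5 7 15 1 3 11 13 10)=[8, 3, 2, 11, 4, 7, 6, 15, 5, 9, 0, 13, 12, 10, 14, 1, 16]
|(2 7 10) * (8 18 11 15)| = |(2 7 10)(8 18 11 15)| = 12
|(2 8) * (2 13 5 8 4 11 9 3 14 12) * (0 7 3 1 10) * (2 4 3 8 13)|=|(0 7 8 2 3 14 12 4 11 9 1 10)(5 13)|=12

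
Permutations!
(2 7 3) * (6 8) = [0, 1, 7, 2, 4, 5, 8, 3, 6] = (2 7 3)(6 8)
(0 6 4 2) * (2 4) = [6, 1, 0, 3, 4, 5, 2] = (0 6 2)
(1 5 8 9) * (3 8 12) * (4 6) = [0, 5, 2, 8, 6, 12, 4, 7, 9, 1, 10, 11, 3] = (1 5 12 3 8 9)(4 6)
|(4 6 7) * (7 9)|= |(4 6 9 7)|= 4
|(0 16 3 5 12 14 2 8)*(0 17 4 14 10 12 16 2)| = |(0 2 8 17 4 14)(3 5 16)(10 12)| = 6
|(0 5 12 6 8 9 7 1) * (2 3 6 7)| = |(0 5 12 7 1)(2 3 6 8 9)| = 5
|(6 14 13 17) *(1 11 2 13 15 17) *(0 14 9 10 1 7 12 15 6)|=13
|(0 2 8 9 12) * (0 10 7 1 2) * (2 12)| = 12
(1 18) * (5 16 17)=(1 18)(5 16 17)=[0, 18, 2, 3, 4, 16, 6, 7, 8, 9, 10, 11, 12, 13, 14, 15, 17, 5, 1]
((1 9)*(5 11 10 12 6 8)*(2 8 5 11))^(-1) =(1 9)(2 5 6 12 10 11 8) =[0, 9, 5, 3, 4, 6, 12, 7, 2, 1, 11, 8, 10]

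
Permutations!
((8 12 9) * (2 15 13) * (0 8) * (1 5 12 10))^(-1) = [9, 10, 13, 3, 4, 1, 6, 7, 0, 12, 8, 11, 5, 15, 14, 2] = (0 9 12 5 1 10 8)(2 13 15)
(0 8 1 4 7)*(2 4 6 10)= [8, 6, 4, 3, 7, 5, 10, 0, 1, 9, 2]= (0 8 1 6 10 2 4 7)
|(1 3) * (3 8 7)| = |(1 8 7 3)| = 4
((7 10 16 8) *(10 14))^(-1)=(7 8 16 10 14)=[0, 1, 2, 3, 4, 5, 6, 8, 16, 9, 14, 11, 12, 13, 7, 15, 10]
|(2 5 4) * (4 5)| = 2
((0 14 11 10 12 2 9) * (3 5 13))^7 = [0, 1, 2, 5, 4, 13, 6, 7, 8, 9, 10, 11, 12, 3, 14] = (14)(3 5 13)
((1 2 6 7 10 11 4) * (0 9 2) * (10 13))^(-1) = (0 1 4 11 10 13 7 6 2 9) = [1, 4, 9, 3, 11, 5, 2, 6, 8, 0, 13, 10, 12, 7]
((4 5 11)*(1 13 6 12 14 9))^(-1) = (1 9 14 12 6 13)(4 11 5) = [0, 9, 2, 3, 11, 4, 13, 7, 8, 14, 10, 5, 6, 1, 12]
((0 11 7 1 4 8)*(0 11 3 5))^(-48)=(1 8 7 4 11)=[0, 8, 2, 3, 11, 5, 6, 4, 7, 9, 10, 1]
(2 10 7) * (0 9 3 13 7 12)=(0 9 3 13 7 2 10 12)=[9, 1, 10, 13, 4, 5, 6, 2, 8, 3, 12, 11, 0, 7]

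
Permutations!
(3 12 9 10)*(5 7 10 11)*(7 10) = (3 12 9 11 5 10) = [0, 1, 2, 12, 4, 10, 6, 7, 8, 11, 3, 5, 9]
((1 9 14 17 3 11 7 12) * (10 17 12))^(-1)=[0, 12, 2, 17, 4, 5, 6, 11, 8, 1, 7, 3, 14, 13, 9, 15, 16, 10]=(1 12 14 9)(3 17 10 7 11)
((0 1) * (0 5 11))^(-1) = (0 11 5 1) = [11, 0, 2, 3, 4, 1, 6, 7, 8, 9, 10, 5]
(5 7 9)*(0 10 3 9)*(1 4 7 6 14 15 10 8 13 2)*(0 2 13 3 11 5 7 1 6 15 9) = (0 8 3)(1 4)(2 6 14 9 7)(5 15 10 11) = [8, 4, 6, 0, 1, 15, 14, 2, 3, 7, 11, 5, 12, 13, 9, 10]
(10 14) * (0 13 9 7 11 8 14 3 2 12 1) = (0 13 9 7 11 8 14 10 3 2 12 1) = [13, 0, 12, 2, 4, 5, 6, 11, 14, 7, 3, 8, 1, 9, 10]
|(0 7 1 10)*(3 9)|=4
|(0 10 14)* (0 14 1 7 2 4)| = 6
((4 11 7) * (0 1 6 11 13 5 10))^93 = (0 11 13)(1 7 5)(4 10 6) = [11, 7, 2, 3, 10, 1, 4, 5, 8, 9, 6, 13, 12, 0]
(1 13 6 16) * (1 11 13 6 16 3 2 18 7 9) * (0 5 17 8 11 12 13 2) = (0 5 17 8 11 2 18 7 9 1 6 3)(12 13 16) = [5, 6, 18, 0, 4, 17, 3, 9, 11, 1, 10, 2, 13, 16, 14, 15, 12, 8, 7]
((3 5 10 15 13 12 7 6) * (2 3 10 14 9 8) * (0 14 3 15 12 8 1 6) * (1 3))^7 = (0 10 5 14 12 1 9 7 6 3)(2 8 13 15) = [10, 9, 8, 0, 4, 14, 3, 6, 13, 7, 5, 11, 1, 15, 12, 2]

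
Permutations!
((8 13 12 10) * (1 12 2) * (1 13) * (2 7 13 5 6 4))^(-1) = (1 8 10 12)(2 4 6 5)(7 13) = [0, 8, 4, 3, 6, 2, 5, 13, 10, 9, 12, 11, 1, 7]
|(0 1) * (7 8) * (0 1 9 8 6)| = |(0 9 8 7 6)| = 5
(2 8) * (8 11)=(2 11 8)=[0, 1, 11, 3, 4, 5, 6, 7, 2, 9, 10, 8]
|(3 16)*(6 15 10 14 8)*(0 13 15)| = |(0 13 15 10 14 8 6)(3 16)| = 14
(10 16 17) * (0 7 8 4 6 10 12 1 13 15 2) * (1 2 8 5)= [7, 13, 0, 3, 6, 1, 10, 5, 4, 9, 16, 11, 2, 15, 14, 8, 17, 12]= (0 7 5 1 13 15 8 4 6 10 16 17 12 2)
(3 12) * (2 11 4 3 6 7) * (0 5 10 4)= (0 5 10 4 3 12 6 7 2 11)= [5, 1, 11, 12, 3, 10, 7, 2, 8, 9, 4, 0, 6]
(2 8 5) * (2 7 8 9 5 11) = (2 9 5 7 8 11) = [0, 1, 9, 3, 4, 7, 6, 8, 11, 5, 10, 2]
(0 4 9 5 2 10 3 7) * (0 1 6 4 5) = (0 5 2 10 3 7 1 6 4 9) = [5, 6, 10, 7, 9, 2, 4, 1, 8, 0, 3]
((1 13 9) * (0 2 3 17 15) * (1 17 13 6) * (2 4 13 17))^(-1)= (0 15 17 3 2 9 13 4)(1 6)= [15, 6, 9, 2, 0, 5, 1, 7, 8, 13, 10, 11, 12, 4, 14, 17, 16, 3]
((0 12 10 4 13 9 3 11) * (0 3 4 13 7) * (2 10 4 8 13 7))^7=(0 12 4 2 10 7)(3 11)(8 13 9)=[12, 1, 10, 11, 2, 5, 6, 0, 13, 8, 7, 3, 4, 9]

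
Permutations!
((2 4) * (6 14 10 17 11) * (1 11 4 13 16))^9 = (1 16 13 2 4 17 10 14 6 11) = [0, 16, 4, 3, 17, 5, 11, 7, 8, 9, 14, 1, 12, 2, 6, 15, 13, 10]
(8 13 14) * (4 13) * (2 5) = (2 5)(4 13 14 8) = [0, 1, 5, 3, 13, 2, 6, 7, 4, 9, 10, 11, 12, 14, 8]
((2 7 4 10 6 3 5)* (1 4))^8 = [0, 1, 2, 3, 4, 5, 6, 7, 8, 9, 10] = (10)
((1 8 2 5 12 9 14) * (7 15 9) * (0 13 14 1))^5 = (0 14 13)(1 7 2 9 12 8 15 5) = [14, 7, 9, 3, 4, 1, 6, 2, 15, 12, 10, 11, 8, 0, 13, 5]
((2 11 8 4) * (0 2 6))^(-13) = [6, 1, 0, 3, 8, 5, 4, 7, 11, 9, 10, 2] = (0 6 4 8 11 2)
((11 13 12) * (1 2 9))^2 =(1 9 2)(11 12 13) =[0, 9, 1, 3, 4, 5, 6, 7, 8, 2, 10, 12, 13, 11]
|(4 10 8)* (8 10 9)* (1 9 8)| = |(10)(1 9)(4 8)| = 2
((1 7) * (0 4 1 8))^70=(8)=[0, 1, 2, 3, 4, 5, 6, 7, 8]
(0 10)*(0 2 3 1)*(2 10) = (10)(0 2 3 1) = [2, 0, 3, 1, 4, 5, 6, 7, 8, 9, 10]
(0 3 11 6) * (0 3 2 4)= (0 2 4)(3 11 6)= [2, 1, 4, 11, 0, 5, 3, 7, 8, 9, 10, 6]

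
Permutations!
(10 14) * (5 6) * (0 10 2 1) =[10, 0, 1, 3, 4, 6, 5, 7, 8, 9, 14, 11, 12, 13, 2] =(0 10 14 2 1)(5 6)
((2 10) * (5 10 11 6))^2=[0, 1, 6, 3, 4, 2, 10, 7, 8, 9, 11, 5]=(2 6 10 11 5)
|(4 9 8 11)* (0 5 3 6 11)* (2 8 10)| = 10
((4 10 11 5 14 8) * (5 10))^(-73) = (4 8 14 5)(10 11) = [0, 1, 2, 3, 8, 4, 6, 7, 14, 9, 11, 10, 12, 13, 5]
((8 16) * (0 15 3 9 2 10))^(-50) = (16)(0 2 3)(9 15 10) = [2, 1, 3, 0, 4, 5, 6, 7, 8, 15, 9, 11, 12, 13, 14, 10, 16]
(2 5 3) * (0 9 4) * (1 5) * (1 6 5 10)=[9, 10, 6, 2, 0, 3, 5, 7, 8, 4, 1]=(0 9 4)(1 10)(2 6 5 3)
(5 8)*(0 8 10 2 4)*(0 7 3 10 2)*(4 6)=(0 8 5 2 6 4 7 3 10)=[8, 1, 6, 10, 7, 2, 4, 3, 5, 9, 0]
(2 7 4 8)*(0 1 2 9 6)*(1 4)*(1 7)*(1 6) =(0 4 8 9 1 2 6) =[4, 2, 6, 3, 8, 5, 0, 7, 9, 1]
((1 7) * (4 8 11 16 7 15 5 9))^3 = [0, 9, 2, 3, 16, 8, 6, 5, 7, 11, 10, 1, 12, 13, 14, 4, 15] = (1 9 11)(4 16 15)(5 8 7)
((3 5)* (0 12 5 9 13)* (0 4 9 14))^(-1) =(0 14 3 5 12)(4 13 9) =[14, 1, 2, 5, 13, 12, 6, 7, 8, 4, 10, 11, 0, 9, 3]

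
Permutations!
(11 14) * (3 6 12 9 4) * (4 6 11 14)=[0, 1, 2, 11, 3, 5, 12, 7, 8, 6, 10, 4, 9, 13, 14]=(14)(3 11 4)(6 12 9)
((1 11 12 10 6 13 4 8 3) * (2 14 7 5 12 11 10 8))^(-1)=(1 3 8 12 5 7 14 2 4 13 6 10)=[0, 3, 4, 8, 13, 7, 10, 14, 12, 9, 1, 11, 5, 6, 2]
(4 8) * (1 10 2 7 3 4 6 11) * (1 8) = (1 10 2 7 3 4)(6 11 8) = [0, 10, 7, 4, 1, 5, 11, 3, 6, 9, 2, 8]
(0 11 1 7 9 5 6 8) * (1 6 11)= [1, 7, 2, 3, 4, 11, 8, 9, 0, 5, 10, 6]= (0 1 7 9 5 11 6 8)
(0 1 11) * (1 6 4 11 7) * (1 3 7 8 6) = (0 1 8 6 4 11)(3 7) = [1, 8, 2, 7, 11, 5, 4, 3, 6, 9, 10, 0]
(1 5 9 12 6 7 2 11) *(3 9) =[0, 5, 11, 9, 4, 3, 7, 2, 8, 12, 10, 1, 6] =(1 5 3 9 12 6 7 2 11)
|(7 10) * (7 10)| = |(10)| = 1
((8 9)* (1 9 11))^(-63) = (1 9 8 11) = [0, 9, 2, 3, 4, 5, 6, 7, 11, 8, 10, 1]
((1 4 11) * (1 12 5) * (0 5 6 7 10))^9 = (12) = [0, 1, 2, 3, 4, 5, 6, 7, 8, 9, 10, 11, 12]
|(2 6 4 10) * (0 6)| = |(0 6 4 10 2)| = 5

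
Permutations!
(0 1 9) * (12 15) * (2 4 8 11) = (0 1 9)(2 4 8 11)(12 15) = [1, 9, 4, 3, 8, 5, 6, 7, 11, 0, 10, 2, 15, 13, 14, 12]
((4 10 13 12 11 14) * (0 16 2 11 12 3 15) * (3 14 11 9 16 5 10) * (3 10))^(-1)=(0 15 3 5)(2 16 9)(4 14 13 10)=[15, 1, 16, 5, 14, 0, 6, 7, 8, 2, 4, 11, 12, 10, 13, 3, 9]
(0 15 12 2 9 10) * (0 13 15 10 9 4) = (0 10 13 15 12 2 4) = [10, 1, 4, 3, 0, 5, 6, 7, 8, 9, 13, 11, 2, 15, 14, 12]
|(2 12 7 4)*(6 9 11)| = |(2 12 7 4)(6 9 11)| = 12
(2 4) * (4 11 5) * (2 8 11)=(4 8 11 5)=[0, 1, 2, 3, 8, 4, 6, 7, 11, 9, 10, 5]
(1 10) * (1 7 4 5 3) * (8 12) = (1 10 7 4 5 3)(8 12) = [0, 10, 2, 1, 5, 3, 6, 4, 12, 9, 7, 11, 8]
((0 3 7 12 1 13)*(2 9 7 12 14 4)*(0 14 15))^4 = (0 13 9 3 14 7 12 4 15 1 2) = [13, 2, 0, 14, 15, 5, 6, 12, 8, 3, 10, 11, 4, 9, 7, 1]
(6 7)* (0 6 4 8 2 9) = [6, 1, 9, 3, 8, 5, 7, 4, 2, 0] = (0 6 7 4 8 2 9)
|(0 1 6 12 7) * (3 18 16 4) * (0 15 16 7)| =|(0 1 6 12)(3 18 7 15 16 4)| =12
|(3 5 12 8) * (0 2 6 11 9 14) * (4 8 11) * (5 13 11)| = 10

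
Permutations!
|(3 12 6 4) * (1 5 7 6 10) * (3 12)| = 7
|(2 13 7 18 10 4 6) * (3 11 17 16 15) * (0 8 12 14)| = 140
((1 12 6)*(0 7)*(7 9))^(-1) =[7, 6, 2, 3, 4, 5, 12, 9, 8, 0, 10, 11, 1] =(0 7 9)(1 6 12)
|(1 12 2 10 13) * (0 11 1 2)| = |(0 11 1 12)(2 10 13)| = 12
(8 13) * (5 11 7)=[0, 1, 2, 3, 4, 11, 6, 5, 13, 9, 10, 7, 12, 8]=(5 11 7)(8 13)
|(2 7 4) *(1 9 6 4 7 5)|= 6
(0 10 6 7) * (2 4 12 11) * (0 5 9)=(0 10 6 7 5 9)(2 4 12 11)=[10, 1, 4, 3, 12, 9, 7, 5, 8, 0, 6, 2, 11]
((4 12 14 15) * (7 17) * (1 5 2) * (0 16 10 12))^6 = [4, 1, 2, 3, 15, 5, 6, 7, 8, 9, 16, 11, 10, 13, 12, 14, 0, 17] = (17)(0 4 15 14 12 10 16)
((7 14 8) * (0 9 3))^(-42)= (14)= [0, 1, 2, 3, 4, 5, 6, 7, 8, 9, 10, 11, 12, 13, 14]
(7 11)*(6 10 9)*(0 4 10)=(0 4 10 9 6)(7 11)=[4, 1, 2, 3, 10, 5, 0, 11, 8, 6, 9, 7]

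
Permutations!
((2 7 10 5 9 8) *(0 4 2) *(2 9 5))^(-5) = [8, 1, 7, 3, 0, 5, 6, 10, 9, 4, 2] = (0 8 9 4)(2 7 10)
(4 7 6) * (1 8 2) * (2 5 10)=(1 8 5 10 2)(4 7 6)=[0, 8, 1, 3, 7, 10, 4, 6, 5, 9, 2]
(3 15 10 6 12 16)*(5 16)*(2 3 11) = (2 3 15 10 6 12 5 16 11) = [0, 1, 3, 15, 4, 16, 12, 7, 8, 9, 6, 2, 5, 13, 14, 10, 11]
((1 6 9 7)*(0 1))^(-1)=[7, 0, 2, 3, 4, 5, 1, 9, 8, 6]=(0 7 9 6 1)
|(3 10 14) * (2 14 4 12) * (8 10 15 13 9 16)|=|(2 14 3 15 13 9 16 8 10 4 12)|=11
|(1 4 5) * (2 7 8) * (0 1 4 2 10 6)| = |(0 1 2 7 8 10 6)(4 5)| = 14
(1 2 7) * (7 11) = (1 2 11 7) = [0, 2, 11, 3, 4, 5, 6, 1, 8, 9, 10, 7]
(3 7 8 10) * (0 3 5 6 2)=(0 3 7 8 10 5 6 2)=[3, 1, 0, 7, 4, 6, 2, 8, 10, 9, 5]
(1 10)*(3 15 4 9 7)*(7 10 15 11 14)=[0, 15, 2, 11, 9, 5, 6, 3, 8, 10, 1, 14, 12, 13, 7, 4]=(1 15 4 9 10)(3 11 14 7)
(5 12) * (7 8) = [0, 1, 2, 3, 4, 12, 6, 8, 7, 9, 10, 11, 5] = (5 12)(7 8)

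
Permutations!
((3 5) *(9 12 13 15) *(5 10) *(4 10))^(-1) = (3 5 10 4)(9 15 13 12) = [0, 1, 2, 5, 3, 10, 6, 7, 8, 15, 4, 11, 9, 12, 14, 13]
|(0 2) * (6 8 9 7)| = |(0 2)(6 8 9 7)| = 4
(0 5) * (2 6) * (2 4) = (0 5)(2 6 4) = [5, 1, 6, 3, 2, 0, 4]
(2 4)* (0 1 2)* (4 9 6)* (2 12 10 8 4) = (0 1 12 10 8 4)(2 9 6) = [1, 12, 9, 3, 0, 5, 2, 7, 4, 6, 8, 11, 10]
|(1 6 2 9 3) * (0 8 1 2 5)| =|(0 8 1 6 5)(2 9 3)| =15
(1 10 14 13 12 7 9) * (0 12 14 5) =(0 12 7 9 1 10 5)(13 14) =[12, 10, 2, 3, 4, 0, 6, 9, 8, 1, 5, 11, 7, 14, 13]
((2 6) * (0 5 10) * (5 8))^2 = (0 5)(8 10) = [5, 1, 2, 3, 4, 0, 6, 7, 10, 9, 8]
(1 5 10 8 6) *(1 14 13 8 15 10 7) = (1 5 7)(6 14 13 8)(10 15) = [0, 5, 2, 3, 4, 7, 14, 1, 6, 9, 15, 11, 12, 8, 13, 10]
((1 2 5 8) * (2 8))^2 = (8) = [0, 1, 2, 3, 4, 5, 6, 7, 8]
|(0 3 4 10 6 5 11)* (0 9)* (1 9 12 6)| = 12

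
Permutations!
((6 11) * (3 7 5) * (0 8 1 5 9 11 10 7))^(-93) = (0 1 3 8 5)(6 7 11 10 9) = [1, 3, 2, 8, 4, 0, 7, 11, 5, 6, 9, 10]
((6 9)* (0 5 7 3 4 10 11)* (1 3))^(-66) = [10, 5, 2, 7, 1, 11, 6, 0, 8, 9, 3, 4] = (0 10 3 7)(1 5 11 4)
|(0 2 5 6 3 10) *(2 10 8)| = 10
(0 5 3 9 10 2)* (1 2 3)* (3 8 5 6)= (0 6 3 9 10 8 5 1 2)= [6, 2, 0, 9, 4, 1, 3, 7, 5, 10, 8]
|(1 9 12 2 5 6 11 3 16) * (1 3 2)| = 12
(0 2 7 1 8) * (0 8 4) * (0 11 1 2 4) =(0 4 11 1)(2 7) =[4, 0, 7, 3, 11, 5, 6, 2, 8, 9, 10, 1]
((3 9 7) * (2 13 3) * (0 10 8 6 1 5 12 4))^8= (2 9 13 7 3)= [0, 1, 9, 2, 4, 5, 6, 3, 8, 13, 10, 11, 12, 7]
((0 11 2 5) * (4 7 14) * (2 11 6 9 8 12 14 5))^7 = (0 7 14 8 6 5 4 12 9) = [7, 1, 2, 3, 12, 4, 5, 14, 6, 0, 10, 11, 9, 13, 8]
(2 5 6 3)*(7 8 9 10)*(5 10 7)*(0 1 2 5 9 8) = [1, 2, 10, 5, 4, 6, 3, 0, 8, 7, 9] = (0 1 2 10 9 7)(3 5 6)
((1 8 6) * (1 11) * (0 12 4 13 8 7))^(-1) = [7, 11, 2, 3, 12, 5, 8, 1, 13, 9, 10, 6, 0, 4] = (0 7 1 11 6 8 13 4 12)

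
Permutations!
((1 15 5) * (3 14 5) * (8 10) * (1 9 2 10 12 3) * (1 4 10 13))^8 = [0, 5, 3, 4, 2, 8, 6, 7, 1, 12, 13, 11, 15, 14, 10, 9] = (1 5 8)(2 3 4)(9 12 15)(10 13 14)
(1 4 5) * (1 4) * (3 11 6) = [0, 1, 2, 11, 5, 4, 3, 7, 8, 9, 10, 6] = (3 11 6)(4 5)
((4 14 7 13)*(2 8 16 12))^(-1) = [0, 1, 12, 3, 13, 5, 6, 14, 2, 9, 10, 11, 16, 7, 4, 15, 8] = (2 12 16 8)(4 13 7 14)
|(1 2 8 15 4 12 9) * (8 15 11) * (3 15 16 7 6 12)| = 42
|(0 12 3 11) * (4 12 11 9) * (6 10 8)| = |(0 11)(3 9 4 12)(6 10 8)| = 12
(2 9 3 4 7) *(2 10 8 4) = (2 9 3)(4 7 10 8) = [0, 1, 9, 2, 7, 5, 6, 10, 4, 3, 8]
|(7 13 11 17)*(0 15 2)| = 12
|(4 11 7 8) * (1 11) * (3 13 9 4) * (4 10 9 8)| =|(1 11 7 4)(3 13 8)(9 10)| =12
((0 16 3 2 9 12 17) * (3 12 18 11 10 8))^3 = (0 17 12 16)(2 11 3 18 8 9 10) = [17, 1, 11, 18, 4, 5, 6, 7, 9, 10, 2, 3, 16, 13, 14, 15, 0, 12, 8]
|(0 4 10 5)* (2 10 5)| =|(0 4 5)(2 10)| =6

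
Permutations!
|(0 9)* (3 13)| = 2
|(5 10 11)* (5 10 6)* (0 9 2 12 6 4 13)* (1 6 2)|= 14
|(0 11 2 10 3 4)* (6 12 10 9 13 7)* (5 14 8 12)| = 14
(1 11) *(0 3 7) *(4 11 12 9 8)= (0 3 7)(1 12 9 8 4 11)= [3, 12, 2, 7, 11, 5, 6, 0, 4, 8, 10, 1, 9]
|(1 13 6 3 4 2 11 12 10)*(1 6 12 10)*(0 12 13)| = |(13)(0 12 1)(2 11 10 6 3 4)| = 6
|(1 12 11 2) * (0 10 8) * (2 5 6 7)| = 21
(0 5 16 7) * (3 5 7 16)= (16)(0 7)(3 5)= [7, 1, 2, 5, 4, 3, 6, 0, 8, 9, 10, 11, 12, 13, 14, 15, 16]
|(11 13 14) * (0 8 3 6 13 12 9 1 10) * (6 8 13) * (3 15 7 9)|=12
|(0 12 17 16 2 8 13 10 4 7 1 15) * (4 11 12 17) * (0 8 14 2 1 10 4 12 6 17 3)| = |(0 3)(1 15 8 13 4 7 10 11 6 17 16)(2 14)| = 22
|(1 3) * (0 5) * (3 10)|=|(0 5)(1 10 3)|=6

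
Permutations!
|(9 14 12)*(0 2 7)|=|(0 2 7)(9 14 12)|=3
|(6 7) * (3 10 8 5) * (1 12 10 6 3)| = 15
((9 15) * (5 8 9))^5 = [0, 1, 2, 3, 4, 8, 6, 7, 9, 15, 10, 11, 12, 13, 14, 5] = (5 8 9 15)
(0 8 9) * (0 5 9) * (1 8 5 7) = (0 5 9 7 1 8) = [5, 8, 2, 3, 4, 9, 6, 1, 0, 7]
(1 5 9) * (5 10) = (1 10 5 9) = [0, 10, 2, 3, 4, 9, 6, 7, 8, 1, 5]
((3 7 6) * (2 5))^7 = [0, 1, 5, 7, 4, 2, 3, 6] = (2 5)(3 7 6)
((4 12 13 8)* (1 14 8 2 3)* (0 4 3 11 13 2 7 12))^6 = (1 8)(2 11 13 7 12)(3 14) = [0, 8, 11, 14, 4, 5, 6, 12, 1, 9, 10, 13, 2, 7, 3]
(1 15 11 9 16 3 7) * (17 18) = (1 15 11 9 16 3 7)(17 18) = [0, 15, 2, 7, 4, 5, 6, 1, 8, 16, 10, 9, 12, 13, 14, 11, 3, 18, 17]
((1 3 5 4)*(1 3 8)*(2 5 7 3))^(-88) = (8)(2 4 5) = [0, 1, 4, 3, 5, 2, 6, 7, 8]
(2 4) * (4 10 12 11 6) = (2 10 12 11 6 4) = [0, 1, 10, 3, 2, 5, 4, 7, 8, 9, 12, 6, 11]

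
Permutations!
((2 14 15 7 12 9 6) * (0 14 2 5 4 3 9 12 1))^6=(0 14 15 7 1)(3 9 6 5 4)=[14, 0, 2, 9, 3, 4, 5, 1, 8, 6, 10, 11, 12, 13, 15, 7]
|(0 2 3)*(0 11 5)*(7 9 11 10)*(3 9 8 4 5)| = |(0 2 9 11 3 10 7 8 4 5)| = 10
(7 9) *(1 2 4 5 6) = (1 2 4 5 6)(7 9) = [0, 2, 4, 3, 5, 6, 1, 9, 8, 7]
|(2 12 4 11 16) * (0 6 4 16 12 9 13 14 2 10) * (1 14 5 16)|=13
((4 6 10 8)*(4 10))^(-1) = [0, 1, 2, 3, 6, 5, 4, 7, 10, 9, 8] = (4 6)(8 10)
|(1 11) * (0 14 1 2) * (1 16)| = |(0 14 16 1 11 2)| = 6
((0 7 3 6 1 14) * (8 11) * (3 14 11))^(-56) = (0 7 14)(1 6 3 8 11) = [7, 6, 2, 8, 4, 5, 3, 14, 11, 9, 10, 1, 12, 13, 0]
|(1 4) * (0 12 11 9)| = |(0 12 11 9)(1 4)| = 4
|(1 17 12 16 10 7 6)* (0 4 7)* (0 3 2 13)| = 12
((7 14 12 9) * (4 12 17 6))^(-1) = (4 6 17 14 7 9 12) = [0, 1, 2, 3, 6, 5, 17, 9, 8, 12, 10, 11, 4, 13, 7, 15, 16, 14]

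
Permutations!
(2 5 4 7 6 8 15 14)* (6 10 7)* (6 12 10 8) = [0, 1, 5, 3, 12, 4, 6, 8, 15, 9, 7, 11, 10, 13, 2, 14] = (2 5 4 12 10 7 8 15 14)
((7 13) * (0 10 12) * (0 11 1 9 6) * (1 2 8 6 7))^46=(0 2 10 8 12 6 11)(1 7)(9 13)=[2, 7, 10, 3, 4, 5, 11, 1, 12, 13, 8, 0, 6, 9]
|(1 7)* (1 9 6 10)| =5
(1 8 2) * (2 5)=(1 8 5 2)=[0, 8, 1, 3, 4, 2, 6, 7, 5]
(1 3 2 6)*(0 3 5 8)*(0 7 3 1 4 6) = (0 1 5 8 7 3 2)(4 6) = [1, 5, 0, 2, 6, 8, 4, 3, 7]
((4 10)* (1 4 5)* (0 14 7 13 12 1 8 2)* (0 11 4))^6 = (14) = [0, 1, 2, 3, 4, 5, 6, 7, 8, 9, 10, 11, 12, 13, 14]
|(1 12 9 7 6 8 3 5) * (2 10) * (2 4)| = |(1 12 9 7 6 8 3 5)(2 10 4)| = 24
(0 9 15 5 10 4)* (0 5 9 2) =(0 2)(4 5 10)(9 15) =[2, 1, 0, 3, 5, 10, 6, 7, 8, 15, 4, 11, 12, 13, 14, 9]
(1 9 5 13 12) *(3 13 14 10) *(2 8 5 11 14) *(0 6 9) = (0 6 9 11 14 10 3 13 12 1)(2 8 5) = [6, 0, 8, 13, 4, 2, 9, 7, 5, 11, 3, 14, 1, 12, 10]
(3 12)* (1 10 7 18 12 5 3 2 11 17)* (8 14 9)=(1 10 7 18 12 2 11 17)(3 5)(8 14 9)=[0, 10, 11, 5, 4, 3, 6, 18, 14, 8, 7, 17, 2, 13, 9, 15, 16, 1, 12]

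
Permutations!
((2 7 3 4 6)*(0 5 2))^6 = (0 6 4 3 7 2 5) = [6, 1, 5, 7, 3, 0, 4, 2]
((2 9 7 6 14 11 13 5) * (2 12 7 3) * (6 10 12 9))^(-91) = (2 5 14 3 13 6 9 11)(7 12 10) = [0, 1, 5, 13, 4, 14, 9, 12, 8, 11, 7, 2, 10, 6, 3]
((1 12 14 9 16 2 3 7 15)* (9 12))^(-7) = (16)(12 14) = [0, 1, 2, 3, 4, 5, 6, 7, 8, 9, 10, 11, 14, 13, 12, 15, 16]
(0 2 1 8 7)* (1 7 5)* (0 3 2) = (1 8 5)(2 7 3) = [0, 8, 7, 2, 4, 1, 6, 3, 5]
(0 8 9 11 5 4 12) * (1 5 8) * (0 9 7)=[1, 5, 2, 3, 12, 4, 6, 0, 7, 11, 10, 8, 9]=(0 1 5 4 12 9 11 8 7)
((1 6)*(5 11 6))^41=(1 5 11 6)=[0, 5, 2, 3, 4, 11, 1, 7, 8, 9, 10, 6]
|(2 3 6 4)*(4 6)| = |(6)(2 3 4)| = 3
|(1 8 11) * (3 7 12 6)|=|(1 8 11)(3 7 12 6)|=12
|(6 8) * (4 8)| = 3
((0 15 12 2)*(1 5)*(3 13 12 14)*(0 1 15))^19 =(1 14 12 5 3 2 15 13) =[0, 14, 15, 2, 4, 3, 6, 7, 8, 9, 10, 11, 5, 1, 12, 13]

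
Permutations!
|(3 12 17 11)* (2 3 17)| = 6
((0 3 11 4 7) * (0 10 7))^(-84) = (11) = [0, 1, 2, 3, 4, 5, 6, 7, 8, 9, 10, 11]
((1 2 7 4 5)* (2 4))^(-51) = [0, 1, 7, 3, 4, 5, 6, 2] = (2 7)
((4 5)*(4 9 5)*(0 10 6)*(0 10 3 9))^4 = [0, 1, 2, 3, 4, 5, 6, 7, 8, 9, 10] = (10)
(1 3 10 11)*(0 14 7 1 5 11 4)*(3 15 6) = (0 14 7 1 15 6 3 10 4)(5 11) = [14, 15, 2, 10, 0, 11, 3, 1, 8, 9, 4, 5, 12, 13, 7, 6]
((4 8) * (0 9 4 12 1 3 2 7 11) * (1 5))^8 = (0 2 5 4 11 3 12 9 7 1 8) = [2, 8, 5, 12, 11, 4, 6, 1, 0, 7, 10, 3, 9]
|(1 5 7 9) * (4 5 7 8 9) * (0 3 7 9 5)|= |(0 3 7 4)(1 9)(5 8)|= 4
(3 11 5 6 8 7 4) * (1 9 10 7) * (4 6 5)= (1 9 10 7 6 8)(3 11 4)= [0, 9, 2, 11, 3, 5, 8, 6, 1, 10, 7, 4]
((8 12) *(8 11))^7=(8 12 11)=[0, 1, 2, 3, 4, 5, 6, 7, 12, 9, 10, 8, 11]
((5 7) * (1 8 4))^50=(1 4 8)=[0, 4, 2, 3, 8, 5, 6, 7, 1]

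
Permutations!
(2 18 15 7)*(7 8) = (2 18 15 8 7) = [0, 1, 18, 3, 4, 5, 6, 2, 7, 9, 10, 11, 12, 13, 14, 8, 16, 17, 15]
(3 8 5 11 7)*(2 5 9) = [0, 1, 5, 8, 4, 11, 6, 3, 9, 2, 10, 7] = (2 5 11 7 3 8 9)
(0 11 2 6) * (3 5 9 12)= (0 11 2 6)(3 5 9 12)= [11, 1, 6, 5, 4, 9, 0, 7, 8, 12, 10, 2, 3]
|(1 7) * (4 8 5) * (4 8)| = 2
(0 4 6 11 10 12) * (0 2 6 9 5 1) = (0 4 9 5 1)(2 6 11 10 12) = [4, 0, 6, 3, 9, 1, 11, 7, 8, 5, 12, 10, 2]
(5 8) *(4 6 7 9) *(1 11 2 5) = [0, 11, 5, 3, 6, 8, 7, 9, 1, 4, 10, 2] = (1 11 2 5 8)(4 6 7 9)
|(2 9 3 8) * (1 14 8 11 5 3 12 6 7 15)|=|(1 14 8 2 9 12 6 7 15)(3 11 5)|=9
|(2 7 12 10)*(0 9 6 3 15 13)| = 12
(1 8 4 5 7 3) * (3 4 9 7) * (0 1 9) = (0 1 8)(3 9 7 4 5) = [1, 8, 2, 9, 5, 3, 6, 4, 0, 7]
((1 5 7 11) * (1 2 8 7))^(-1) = (1 5)(2 11 7 8) = [0, 5, 11, 3, 4, 1, 6, 8, 2, 9, 10, 7]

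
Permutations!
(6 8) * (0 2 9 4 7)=(0 2 9 4 7)(6 8)=[2, 1, 9, 3, 7, 5, 8, 0, 6, 4]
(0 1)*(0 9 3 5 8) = [1, 9, 2, 5, 4, 8, 6, 7, 0, 3] = (0 1 9 3 5 8)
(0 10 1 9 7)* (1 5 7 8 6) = (0 10 5 7)(1 9 8 6) = [10, 9, 2, 3, 4, 7, 1, 0, 6, 8, 5]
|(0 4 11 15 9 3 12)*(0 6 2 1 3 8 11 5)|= 60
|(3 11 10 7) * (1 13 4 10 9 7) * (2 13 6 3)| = |(1 6 3 11 9 7 2 13 4 10)| = 10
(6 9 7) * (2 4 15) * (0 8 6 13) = [8, 1, 4, 3, 15, 5, 9, 13, 6, 7, 10, 11, 12, 0, 14, 2] = (0 8 6 9 7 13)(2 4 15)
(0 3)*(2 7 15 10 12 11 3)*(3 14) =(0 2 7 15 10 12 11 14 3) =[2, 1, 7, 0, 4, 5, 6, 15, 8, 9, 12, 14, 11, 13, 3, 10]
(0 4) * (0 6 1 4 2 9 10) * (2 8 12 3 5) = [8, 4, 9, 5, 6, 2, 1, 7, 12, 10, 0, 11, 3] = (0 8 12 3 5 2 9 10)(1 4 6)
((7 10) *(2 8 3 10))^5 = (10) = [0, 1, 2, 3, 4, 5, 6, 7, 8, 9, 10]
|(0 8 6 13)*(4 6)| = |(0 8 4 6 13)| = 5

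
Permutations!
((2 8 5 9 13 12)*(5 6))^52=[0, 1, 5, 3, 4, 12, 13, 7, 9, 2, 10, 11, 6, 8]=(2 5 12 6 13 8 9)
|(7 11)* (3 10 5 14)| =|(3 10 5 14)(7 11)| =4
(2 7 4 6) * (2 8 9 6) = (2 7 4)(6 8 9) = [0, 1, 7, 3, 2, 5, 8, 4, 9, 6]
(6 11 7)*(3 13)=(3 13)(6 11 7)=[0, 1, 2, 13, 4, 5, 11, 6, 8, 9, 10, 7, 12, 3]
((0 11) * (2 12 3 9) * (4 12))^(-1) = (0 11)(2 9 3 12 4) = [11, 1, 9, 12, 2, 5, 6, 7, 8, 3, 10, 0, 4]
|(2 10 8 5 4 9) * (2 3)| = |(2 10 8 5 4 9 3)| = 7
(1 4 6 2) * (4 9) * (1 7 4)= (1 9)(2 7 4 6)= [0, 9, 7, 3, 6, 5, 2, 4, 8, 1]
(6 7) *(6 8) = (6 7 8) = [0, 1, 2, 3, 4, 5, 7, 8, 6]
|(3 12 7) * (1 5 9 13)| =|(1 5 9 13)(3 12 7)| =12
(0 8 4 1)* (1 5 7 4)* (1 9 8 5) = (0 5 7 4 1)(8 9) = [5, 0, 2, 3, 1, 7, 6, 4, 9, 8]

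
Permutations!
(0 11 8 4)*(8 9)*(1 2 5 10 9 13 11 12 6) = (0 12 6 1 2 5 10 9 8 4)(11 13) = [12, 2, 5, 3, 0, 10, 1, 7, 4, 8, 9, 13, 6, 11]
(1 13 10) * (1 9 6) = (1 13 10 9 6) = [0, 13, 2, 3, 4, 5, 1, 7, 8, 6, 9, 11, 12, 10]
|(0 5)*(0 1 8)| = |(0 5 1 8)| = 4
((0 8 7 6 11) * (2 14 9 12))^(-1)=(0 11 6 7 8)(2 12 9 14)=[11, 1, 12, 3, 4, 5, 7, 8, 0, 14, 10, 6, 9, 13, 2]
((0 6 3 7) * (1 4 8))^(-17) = (0 7 3 6)(1 4 8) = [7, 4, 2, 6, 8, 5, 0, 3, 1]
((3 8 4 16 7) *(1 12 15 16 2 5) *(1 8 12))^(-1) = [0, 1, 4, 7, 8, 2, 6, 16, 5, 9, 10, 11, 3, 13, 14, 12, 15] = (2 4 8 5)(3 7 16 15 12)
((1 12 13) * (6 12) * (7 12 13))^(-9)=(13)(7 12)=[0, 1, 2, 3, 4, 5, 6, 12, 8, 9, 10, 11, 7, 13]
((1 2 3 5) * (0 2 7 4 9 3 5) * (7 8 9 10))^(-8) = (0 3 9 8 1 5 2)(4 10 7) = [3, 5, 0, 9, 10, 2, 6, 4, 1, 8, 7]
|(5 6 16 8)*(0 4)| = 4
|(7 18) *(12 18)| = |(7 12 18)| = 3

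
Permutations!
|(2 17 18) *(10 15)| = 6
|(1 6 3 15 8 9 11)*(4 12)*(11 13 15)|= |(1 6 3 11)(4 12)(8 9 13 15)|= 4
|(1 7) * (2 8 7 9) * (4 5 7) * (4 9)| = 12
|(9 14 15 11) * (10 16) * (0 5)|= 4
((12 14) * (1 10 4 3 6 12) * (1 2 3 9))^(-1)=(1 9 4 10)(2 14 12 6 3)=[0, 9, 14, 2, 10, 5, 3, 7, 8, 4, 1, 11, 6, 13, 12]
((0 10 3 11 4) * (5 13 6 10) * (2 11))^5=(0 3 5 2 13 11 6 4 10)=[3, 1, 13, 5, 10, 2, 4, 7, 8, 9, 0, 6, 12, 11]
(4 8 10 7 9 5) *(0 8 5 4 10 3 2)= (0 8 3 2)(4 5 10 7 9)= [8, 1, 0, 2, 5, 10, 6, 9, 3, 4, 7]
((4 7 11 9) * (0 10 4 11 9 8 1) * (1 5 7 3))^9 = (0 1 3 4 10)(5 8 11 9 7) = [1, 3, 2, 4, 10, 8, 6, 5, 11, 7, 0, 9]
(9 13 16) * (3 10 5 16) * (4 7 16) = [0, 1, 2, 10, 7, 4, 6, 16, 8, 13, 5, 11, 12, 3, 14, 15, 9] = (3 10 5 4 7 16 9 13)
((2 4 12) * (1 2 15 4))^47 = [0, 2, 1, 3, 15, 5, 6, 7, 8, 9, 10, 11, 4, 13, 14, 12] = (1 2)(4 15 12)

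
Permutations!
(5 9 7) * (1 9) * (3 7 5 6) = (1 9 5)(3 7 6) = [0, 9, 2, 7, 4, 1, 3, 6, 8, 5]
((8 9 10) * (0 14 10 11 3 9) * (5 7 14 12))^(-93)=[10, 1, 2, 3, 4, 0, 6, 12, 14, 9, 7, 11, 8, 13, 5]=(0 10 7 12 8 14 5)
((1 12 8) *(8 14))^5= (1 12 14 8)= [0, 12, 2, 3, 4, 5, 6, 7, 1, 9, 10, 11, 14, 13, 8]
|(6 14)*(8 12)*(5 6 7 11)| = 10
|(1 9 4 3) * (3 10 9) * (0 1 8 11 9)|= 8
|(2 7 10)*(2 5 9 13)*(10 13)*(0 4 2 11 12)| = |(0 4 2 7 13 11 12)(5 9 10)| = 21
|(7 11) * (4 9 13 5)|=|(4 9 13 5)(7 11)|=4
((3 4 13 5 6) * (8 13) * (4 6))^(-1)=(3 6)(4 5 13 8)=[0, 1, 2, 6, 5, 13, 3, 7, 4, 9, 10, 11, 12, 8]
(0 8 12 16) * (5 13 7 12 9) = (0 8 9 5 13 7 12 16) = [8, 1, 2, 3, 4, 13, 6, 12, 9, 5, 10, 11, 16, 7, 14, 15, 0]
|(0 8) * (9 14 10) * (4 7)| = 6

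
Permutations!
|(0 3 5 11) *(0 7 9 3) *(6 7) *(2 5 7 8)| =|(2 5 11 6 8)(3 7 9)| =15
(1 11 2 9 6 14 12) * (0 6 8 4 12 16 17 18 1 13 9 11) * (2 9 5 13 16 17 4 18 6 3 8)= [3, 0, 11, 8, 12, 13, 14, 7, 18, 2, 10, 9, 16, 5, 17, 15, 4, 6, 1]= (0 3 8 18 1)(2 11 9)(4 12 16)(5 13)(6 14 17)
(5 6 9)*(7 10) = [0, 1, 2, 3, 4, 6, 9, 10, 8, 5, 7] = (5 6 9)(7 10)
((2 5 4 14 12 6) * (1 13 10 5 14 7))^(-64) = (14)(1 10 4)(5 7 13) = [0, 10, 2, 3, 1, 7, 6, 13, 8, 9, 4, 11, 12, 5, 14]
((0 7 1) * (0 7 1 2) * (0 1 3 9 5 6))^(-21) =[6, 1, 2, 0, 4, 9, 5, 7, 8, 3] =(0 6 5 9 3)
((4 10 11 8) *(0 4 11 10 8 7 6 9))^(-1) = (0 9 6 7 11 8 4) = [9, 1, 2, 3, 0, 5, 7, 11, 4, 6, 10, 8]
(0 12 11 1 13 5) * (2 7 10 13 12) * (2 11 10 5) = [11, 12, 7, 3, 4, 0, 6, 5, 8, 9, 13, 1, 10, 2] = (0 11 1 12 10 13 2 7 5)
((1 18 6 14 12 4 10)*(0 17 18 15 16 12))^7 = (0 18 14 17 6)(1 15 16 12 4 10) = [18, 15, 2, 3, 10, 5, 0, 7, 8, 9, 1, 11, 4, 13, 17, 16, 12, 6, 14]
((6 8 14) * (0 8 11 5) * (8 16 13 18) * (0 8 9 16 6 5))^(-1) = (0 11 6)(5 14 8)(9 18 13 16) = [11, 1, 2, 3, 4, 14, 0, 7, 5, 18, 10, 6, 12, 16, 8, 15, 9, 17, 13]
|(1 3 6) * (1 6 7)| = 3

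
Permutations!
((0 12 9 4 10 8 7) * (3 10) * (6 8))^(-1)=(0 7 8 6 10 3 4 9 12)=[7, 1, 2, 4, 9, 5, 10, 8, 6, 12, 3, 11, 0]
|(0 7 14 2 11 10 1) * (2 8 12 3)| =10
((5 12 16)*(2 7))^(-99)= (16)(2 7)= [0, 1, 7, 3, 4, 5, 6, 2, 8, 9, 10, 11, 12, 13, 14, 15, 16]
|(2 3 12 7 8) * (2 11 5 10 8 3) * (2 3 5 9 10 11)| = 9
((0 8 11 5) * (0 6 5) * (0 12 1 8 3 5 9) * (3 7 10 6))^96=(12)(0 7 10 6 9)=[7, 1, 2, 3, 4, 5, 9, 10, 8, 0, 6, 11, 12]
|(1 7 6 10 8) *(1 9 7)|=|(6 10 8 9 7)|=5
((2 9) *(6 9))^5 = (2 9 6) = [0, 1, 9, 3, 4, 5, 2, 7, 8, 6]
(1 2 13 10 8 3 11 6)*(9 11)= [0, 2, 13, 9, 4, 5, 1, 7, 3, 11, 8, 6, 12, 10]= (1 2 13 10 8 3 9 11 6)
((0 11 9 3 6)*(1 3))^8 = (0 9 3)(1 6 11) = [9, 6, 2, 0, 4, 5, 11, 7, 8, 3, 10, 1]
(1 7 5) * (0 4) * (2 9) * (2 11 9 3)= (0 4)(1 7 5)(2 3)(9 11)= [4, 7, 3, 2, 0, 1, 6, 5, 8, 11, 10, 9]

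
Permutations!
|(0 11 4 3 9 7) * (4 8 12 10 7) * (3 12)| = |(0 11 8 3 9 4 12 10 7)| = 9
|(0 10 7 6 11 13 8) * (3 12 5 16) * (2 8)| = 8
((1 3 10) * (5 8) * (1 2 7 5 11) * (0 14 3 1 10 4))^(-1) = (0 4 3 14)(2 10 11 8 5 7) = [4, 1, 10, 14, 3, 7, 6, 2, 5, 9, 11, 8, 12, 13, 0]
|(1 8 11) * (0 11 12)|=|(0 11 1 8 12)|=5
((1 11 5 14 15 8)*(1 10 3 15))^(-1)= [0, 14, 2, 10, 4, 11, 6, 7, 15, 9, 8, 1, 12, 13, 5, 3]= (1 14 5 11)(3 10 8 15)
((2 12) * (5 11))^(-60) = (12) = [0, 1, 2, 3, 4, 5, 6, 7, 8, 9, 10, 11, 12]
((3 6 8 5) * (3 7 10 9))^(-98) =(10) =[0, 1, 2, 3, 4, 5, 6, 7, 8, 9, 10]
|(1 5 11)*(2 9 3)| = |(1 5 11)(2 9 3)| = 3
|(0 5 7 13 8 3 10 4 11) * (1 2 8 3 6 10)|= |(0 5 7 13 3 1 2 8 6 10 4 11)|= 12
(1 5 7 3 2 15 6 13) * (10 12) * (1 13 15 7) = (1 5)(2 7 3)(6 15)(10 12) = [0, 5, 7, 2, 4, 1, 15, 3, 8, 9, 12, 11, 10, 13, 14, 6]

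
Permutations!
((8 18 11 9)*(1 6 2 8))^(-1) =(1 9 11 18 8 2 6) =[0, 9, 6, 3, 4, 5, 1, 7, 2, 11, 10, 18, 12, 13, 14, 15, 16, 17, 8]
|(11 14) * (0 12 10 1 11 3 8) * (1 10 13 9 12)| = 6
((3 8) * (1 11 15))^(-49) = (1 15 11)(3 8) = [0, 15, 2, 8, 4, 5, 6, 7, 3, 9, 10, 1, 12, 13, 14, 11]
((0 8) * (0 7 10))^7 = (0 10 7 8) = [10, 1, 2, 3, 4, 5, 6, 8, 0, 9, 7]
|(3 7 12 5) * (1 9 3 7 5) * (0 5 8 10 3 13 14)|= 24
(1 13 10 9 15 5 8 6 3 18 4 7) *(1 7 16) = (1 13 10 9 15 5 8 6 3 18 4 16) = [0, 13, 2, 18, 16, 8, 3, 7, 6, 15, 9, 11, 12, 10, 14, 5, 1, 17, 4]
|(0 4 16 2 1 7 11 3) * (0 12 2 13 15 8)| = 6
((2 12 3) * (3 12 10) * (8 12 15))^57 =(15) =[0, 1, 2, 3, 4, 5, 6, 7, 8, 9, 10, 11, 12, 13, 14, 15]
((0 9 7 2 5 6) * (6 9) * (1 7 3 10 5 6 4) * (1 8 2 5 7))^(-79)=(0 4 8 2 6)(3 10 7 5 9)=[4, 1, 6, 10, 8, 9, 0, 5, 2, 3, 7]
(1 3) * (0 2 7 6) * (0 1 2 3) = (0 3 2 7 6 1) = [3, 0, 7, 2, 4, 5, 1, 6]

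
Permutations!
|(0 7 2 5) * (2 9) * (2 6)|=6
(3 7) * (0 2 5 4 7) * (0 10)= [2, 1, 5, 10, 7, 4, 6, 3, 8, 9, 0]= (0 2 5 4 7 3 10)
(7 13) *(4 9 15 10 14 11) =(4 9 15 10 14 11)(7 13) =[0, 1, 2, 3, 9, 5, 6, 13, 8, 15, 14, 4, 12, 7, 11, 10]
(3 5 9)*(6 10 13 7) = (3 5 9)(6 10 13 7) = [0, 1, 2, 5, 4, 9, 10, 6, 8, 3, 13, 11, 12, 7]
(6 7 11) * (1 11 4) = (1 11 6 7 4) = [0, 11, 2, 3, 1, 5, 7, 4, 8, 9, 10, 6]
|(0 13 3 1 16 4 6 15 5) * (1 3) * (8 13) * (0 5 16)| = |(0 8 13 1)(4 6 15 16)| = 4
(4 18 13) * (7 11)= [0, 1, 2, 3, 18, 5, 6, 11, 8, 9, 10, 7, 12, 4, 14, 15, 16, 17, 13]= (4 18 13)(7 11)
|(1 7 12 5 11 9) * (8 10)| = 6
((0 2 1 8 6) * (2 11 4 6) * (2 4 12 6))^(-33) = (0 6 12 11)(1 2 4 8) = [6, 2, 4, 3, 8, 5, 12, 7, 1, 9, 10, 0, 11]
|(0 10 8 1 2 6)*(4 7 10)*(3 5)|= |(0 4 7 10 8 1 2 6)(3 5)|= 8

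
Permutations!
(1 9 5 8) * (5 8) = (1 9 8) = [0, 9, 2, 3, 4, 5, 6, 7, 1, 8]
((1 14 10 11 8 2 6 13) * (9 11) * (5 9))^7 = (1 2 9 14 6 11 10 13 8 5) = [0, 2, 9, 3, 4, 1, 11, 7, 5, 14, 13, 10, 12, 8, 6]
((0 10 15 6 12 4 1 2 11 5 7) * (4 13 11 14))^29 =[15, 2, 14, 3, 1, 0, 13, 10, 8, 9, 6, 7, 11, 5, 4, 12] =(0 15 12 11 7 10 6 13 5)(1 2 14 4)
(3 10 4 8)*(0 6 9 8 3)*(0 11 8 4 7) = [6, 1, 2, 10, 3, 5, 9, 0, 11, 4, 7, 8] = (0 6 9 4 3 10 7)(8 11)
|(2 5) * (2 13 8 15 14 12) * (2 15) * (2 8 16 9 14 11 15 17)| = |(2 5 13 16 9 14 12 17)(11 15)| = 8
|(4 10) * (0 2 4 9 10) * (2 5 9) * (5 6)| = 7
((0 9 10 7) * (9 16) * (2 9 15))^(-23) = (0 10 2 16 7 9 15) = [10, 1, 16, 3, 4, 5, 6, 9, 8, 15, 2, 11, 12, 13, 14, 0, 7]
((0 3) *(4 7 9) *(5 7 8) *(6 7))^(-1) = (0 3)(4 9 7 6 5 8) = [3, 1, 2, 0, 9, 8, 5, 6, 4, 7]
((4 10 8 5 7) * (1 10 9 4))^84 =(1 7 5 8 10) =[0, 7, 2, 3, 4, 8, 6, 5, 10, 9, 1]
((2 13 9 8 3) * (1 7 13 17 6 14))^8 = (1 6 2 8 13)(3 9 7 14 17) = [0, 6, 8, 9, 4, 5, 2, 14, 13, 7, 10, 11, 12, 1, 17, 15, 16, 3]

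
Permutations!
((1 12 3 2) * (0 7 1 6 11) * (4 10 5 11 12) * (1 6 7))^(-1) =(0 11 5 10 4 1)(2 3 12 6 7) =[11, 0, 3, 12, 1, 10, 7, 2, 8, 9, 4, 5, 6]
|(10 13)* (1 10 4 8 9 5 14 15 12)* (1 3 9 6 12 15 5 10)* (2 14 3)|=|(15)(2 14 5 3 9 10 13 4 8 6 12)|=11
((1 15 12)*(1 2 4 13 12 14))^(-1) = (1 14 15)(2 12 13 4) = [0, 14, 12, 3, 2, 5, 6, 7, 8, 9, 10, 11, 13, 4, 15, 1]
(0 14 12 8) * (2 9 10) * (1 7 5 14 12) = (0 12 8)(1 7 5 14)(2 9 10) = [12, 7, 9, 3, 4, 14, 6, 5, 0, 10, 2, 11, 8, 13, 1]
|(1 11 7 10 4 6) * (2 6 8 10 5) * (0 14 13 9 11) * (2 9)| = |(0 14 13 2 6 1)(4 8 10)(5 9 11 7)| = 12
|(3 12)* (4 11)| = 2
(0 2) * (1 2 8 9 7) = (0 8 9 7 1 2) = [8, 2, 0, 3, 4, 5, 6, 1, 9, 7]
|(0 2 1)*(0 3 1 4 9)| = |(0 2 4 9)(1 3)| = 4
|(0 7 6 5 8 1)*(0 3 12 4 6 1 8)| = |(0 7 1 3 12 4 6 5)| = 8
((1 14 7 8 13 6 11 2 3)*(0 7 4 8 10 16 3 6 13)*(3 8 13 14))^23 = (0 16 7 8 10)(1 3)(2 11 6)(4 14 13) = [16, 3, 11, 1, 14, 5, 2, 8, 10, 9, 0, 6, 12, 4, 13, 15, 7]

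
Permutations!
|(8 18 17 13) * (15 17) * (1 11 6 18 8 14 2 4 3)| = 11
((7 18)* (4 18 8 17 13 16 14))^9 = [0, 1, 2, 3, 18, 5, 6, 8, 17, 9, 10, 11, 12, 16, 4, 15, 14, 13, 7] = (4 18 7 8 17 13 16 14)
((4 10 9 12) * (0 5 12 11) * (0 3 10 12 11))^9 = [3, 1, 2, 0, 12, 10, 6, 7, 8, 11, 5, 9, 4] = (0 3)(4 12)(5 10)(9 11)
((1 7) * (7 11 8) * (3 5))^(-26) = [0, 8, 2, 3, 4, 5, 6, 11, 1, 9, 10, 7] = (1 8)(7 11)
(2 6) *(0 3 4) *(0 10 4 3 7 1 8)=(0 7 1 8)(2 6)(4 10)=[7, 8, 6, 3, 10, 5, 2, 1, 0, 9, 4]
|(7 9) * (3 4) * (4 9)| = |(3 9 7 4)| = 4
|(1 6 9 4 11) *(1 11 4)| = |(11)(1 6 9)| = 3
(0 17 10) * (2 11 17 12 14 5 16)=[12, 1, 11, 3, 4, 16, 6, 7, 8, 9, 0, 17, 14, 13, 5, 15, 2, 10]=(0 12 14 5 16 2 11 17 10)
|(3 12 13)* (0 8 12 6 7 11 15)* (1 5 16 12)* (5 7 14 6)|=30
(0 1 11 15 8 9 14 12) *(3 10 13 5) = (0 1 11 15 8 9 14 12)(3 10 13 5) = [1, 11, 2, 10, 4, 3, 6, 7, 9, 14, 13, 15, 0, 5, 12, 8]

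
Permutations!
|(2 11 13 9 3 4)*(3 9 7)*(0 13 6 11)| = |(0 13 7 3 4 2)(6 11)| = 6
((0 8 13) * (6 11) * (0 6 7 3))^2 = (0 13 11 3 8 6 7) = [13, 1, 2, 8, 4, 5, 7, 0, 6, 9, 10, 3, 12, 11]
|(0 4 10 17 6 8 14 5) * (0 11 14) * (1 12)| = |(0 4 10 17 6 8)(1 12)(5 11 14)| = 6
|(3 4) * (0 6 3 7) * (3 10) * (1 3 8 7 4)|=|(0 6 10 8 7)(1 3)|=10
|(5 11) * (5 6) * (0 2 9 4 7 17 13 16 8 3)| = 30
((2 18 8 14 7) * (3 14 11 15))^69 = [0, 1, 3, 8, 4, 5, 6, 15, 7, 9, 10, 2, 12, 13, 11, 18, 16, 17, 14] = (2 3 8 7 15 18 14 11)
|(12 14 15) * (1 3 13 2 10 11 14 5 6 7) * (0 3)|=13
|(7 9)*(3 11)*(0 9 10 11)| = |(0 9 7 10 11 3)| = 6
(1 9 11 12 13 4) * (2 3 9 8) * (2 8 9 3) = (1 9 11 12 13 4) = [0, 9, 2, 3, 1, 5, 6, 7, 8, 11, 10, 12, 13, 4]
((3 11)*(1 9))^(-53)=(1 9)(3 11)=[0, 9, 2, 11, 4, 5, 6, 7, 8, 1, 10, 3]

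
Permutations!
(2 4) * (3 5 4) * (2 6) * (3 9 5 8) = (2 9 5 4 6)(3 8) = [0, 1, 9, 8, 6, 4, 2, 7, 3, 5]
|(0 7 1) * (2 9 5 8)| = |(0 7 1)(2 9 5 8)| = 12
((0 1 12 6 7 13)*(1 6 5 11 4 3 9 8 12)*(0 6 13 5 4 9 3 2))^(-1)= [2, 1, 4, 3, 12, 7, 13, 6, 9, 11, 10, 5, 8, 0]= (0 2 4 12 8 9 11 5 7 6 13)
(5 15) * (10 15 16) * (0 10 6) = (0 10 15 5 16 6) = [10, 1, 2, 3, 4, 16, 0, 7, 8, 9, 15, 11, 12, 13, 14, 5, 6]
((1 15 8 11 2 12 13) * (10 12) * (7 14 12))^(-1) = (1 13 12 14 7 10 2 11 8 15) = [0, 13, 11, 3, 4, 5, 6, 10, 15, 9, 2, 8, 14, 12, 7, 1]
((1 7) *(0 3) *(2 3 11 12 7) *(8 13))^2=(13)(0 12 1 3 11 7 2)=[12, 3, 0, 11, 4, 5, 6, 2, 8, 9, 10, 7, 1, 13]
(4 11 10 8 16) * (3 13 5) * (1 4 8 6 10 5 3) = (1 4 11 5)(3 13)(6 10)(8 16) = [0, 4, 2, 13, 11, 1, 10, 7, 16, 9, 6, 5, 12, 3, 14, 15, 8]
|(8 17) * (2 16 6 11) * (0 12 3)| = 12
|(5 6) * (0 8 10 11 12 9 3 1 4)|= |(0 8 10 11 12 9 3 1 4)(5 6)|= 18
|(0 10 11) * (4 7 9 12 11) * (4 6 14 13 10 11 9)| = 4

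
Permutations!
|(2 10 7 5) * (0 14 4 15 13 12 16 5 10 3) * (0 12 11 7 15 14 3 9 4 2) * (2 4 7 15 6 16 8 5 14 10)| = 15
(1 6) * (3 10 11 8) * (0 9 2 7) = (0 9 2 7)(1 6)(3 10 11 8) = [9, 6, 7, 10, 4, 5, 1, 0, 3, 2, 11, 8]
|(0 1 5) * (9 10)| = |(0 1 5)(9 10)| = 6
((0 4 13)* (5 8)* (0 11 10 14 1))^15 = (0 4 13 11 10 14 1)(5 8) = [4, 0, 2, 3, 13, 8, 6, 7, 5, 9, 14, 10, 12, 11, 1]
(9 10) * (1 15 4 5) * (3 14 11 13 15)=(1 3 14 11 13 15 4 5)(9 10)=[0, 3, 2, 14, 5, 1, 6, 7, 8, 10, 9, 13, 12, 15, 11, 4]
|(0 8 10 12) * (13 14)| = 4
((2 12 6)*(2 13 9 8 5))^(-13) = (2 12 6 13 9 8 5) = [0, 1, 12, 3, 4, 2, 13, 7, 5, 8, 10, 11, 6, 9]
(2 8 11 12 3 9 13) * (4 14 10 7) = (2 8 11 12 3 9 13)(4 14 10 7) = [0, 1, 8, 9, 14, 5, 6, 4, 11, 13, 7, 12, 3, 2, 10]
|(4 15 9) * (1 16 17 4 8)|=|(1 16 17 4 15 9 8)|=7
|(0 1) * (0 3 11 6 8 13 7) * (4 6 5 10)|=|(0 1 3 11 5 10 4 6 8 13 7)|=11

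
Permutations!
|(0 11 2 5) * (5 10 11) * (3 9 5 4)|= |(0 4 3 9 5)(2 10 11)|= 15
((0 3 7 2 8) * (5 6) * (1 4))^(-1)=(0 8 2 7 3)(1 4)(5 6)=[8, 4, 7, 0, 1, 6, 5, 3, 2]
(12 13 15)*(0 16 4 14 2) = [16, 1, 0, 3, 14, 5, 6, 7, 8, 9, 10, 11, 13, 15, 2, 12, 4] = (0 16 4 14 2)(12 13 15)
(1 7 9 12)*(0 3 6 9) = (0 3 6 9 12 1 7) = [3, 7, 2, 6, 4, 5, 9, 0, 8, 12, 10, 11, 1]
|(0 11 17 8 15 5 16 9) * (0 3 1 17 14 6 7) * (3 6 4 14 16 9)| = 12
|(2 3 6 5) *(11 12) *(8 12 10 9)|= |(2 3 6 5)(8 12 11 10 9)|= 20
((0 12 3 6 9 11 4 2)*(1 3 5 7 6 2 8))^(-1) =[2, 8, 3, 1, 11, 12, 7, 5, 4, 6, 10, 9, 0] =(0 2 3 1 8 4 11 9 6 7 5 12)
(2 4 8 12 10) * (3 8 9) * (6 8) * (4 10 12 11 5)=(12)(2 10)(3 6 8 11 5 4 9)=[0, 1, 10, 6, 9, 4, 8, 7, 11, 3, 2, 5, 12]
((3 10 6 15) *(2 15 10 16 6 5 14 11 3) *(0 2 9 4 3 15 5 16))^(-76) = (0 15 2 9 5 4 14 3 11)(6 16 10) = [15, 1, 9, 11, 14, 4, 16, 7, 8, 5, 6, 0, 12, 13, 3, 2, 10]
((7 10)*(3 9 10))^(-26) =(3 10)(7 9) =[0, 1, 2, 10, 4, 5, 6, 9, 8, 7, 3]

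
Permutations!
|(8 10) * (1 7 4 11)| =|(1 7 4 11)(8 10)| =4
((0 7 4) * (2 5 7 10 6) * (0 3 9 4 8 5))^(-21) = [2, 1, 6, 3, 4, 5, 10, 7, 8, 9, 0] = (0 2 6 10)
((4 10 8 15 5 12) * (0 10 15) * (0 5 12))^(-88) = (4 12 15) = [0, 1, 2, 3, 12, 5, 6, 7, 8, 9, 10, 11, 15, 13, 14, 4]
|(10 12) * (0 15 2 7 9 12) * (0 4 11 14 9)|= |(0 15 2 7)(4 11 14 9 12 10)|= 12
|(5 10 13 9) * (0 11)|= |(0 11)(5 10 13 9)|= 4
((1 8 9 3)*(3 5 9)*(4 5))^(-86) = [0, 8, 2, 1, 5, 9, 6, 7, 3, 4] = (1 8 3)(4 5 9)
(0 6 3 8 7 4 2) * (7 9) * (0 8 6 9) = [9, 1, 8, 6, 2, 5, 3, 4, 0, 7] = (0 9 7 4 2 8)(3 6)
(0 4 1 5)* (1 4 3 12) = (0 3 12 1 5) = [3, 5, 2, 12, 4, 0, 6, 7, 8, 9, 10, 11, 1]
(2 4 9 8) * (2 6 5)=[0, 1, 4, 3, 9, 2, 5, 7, 6, 8]=(2 4 9 8 6 5)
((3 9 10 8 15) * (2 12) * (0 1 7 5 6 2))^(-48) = (0 1 7 5 6 2 12)(3 10 15 9 8) = [1, 7, 12, 10, 4, 6, 2, 5, 3, 8, 15, 11, 0, 13, 14, 9]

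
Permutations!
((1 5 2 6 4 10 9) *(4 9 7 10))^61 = [0, 5, 6, 3, 4, 2, 9, 10, 8, 1, 7] = (1 5 2 6 9)(7 10)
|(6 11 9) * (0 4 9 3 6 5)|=|(0 4 9 5)(3 6 11)|=12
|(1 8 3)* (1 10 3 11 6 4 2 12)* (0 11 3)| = 10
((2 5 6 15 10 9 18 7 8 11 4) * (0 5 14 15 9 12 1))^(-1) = (0 1 12 10 15 14 2 4 11 8 7 18 9 6 5) = [1, 12, 4, 3, 11, 0, 5, 18, 7, 6, 15, 8, 10, 13, 2, 14, 16, 17, 9]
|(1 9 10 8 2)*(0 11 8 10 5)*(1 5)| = 10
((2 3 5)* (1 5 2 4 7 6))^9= (1 6 7 4 5)(2 3)= [0, 6, 3, 2, 5, 1, 7, 4]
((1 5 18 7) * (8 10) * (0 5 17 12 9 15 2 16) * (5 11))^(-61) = [16, 7, 15, 3, 4, 11, 6, 18, 10, 12, 8, 0, 17, 13, 14, 9, 2, 1, 5] = (0 16 2 15 9 12 17 1 7 18 5 11)(8 10)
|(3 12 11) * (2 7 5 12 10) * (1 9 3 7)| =20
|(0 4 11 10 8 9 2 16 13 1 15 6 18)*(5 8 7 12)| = 16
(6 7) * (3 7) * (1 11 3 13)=(1 11 3 7 6 13)=[0, 11, 2, 7, 4, 5, 13, 6, 8, 9, 10, 3, 12, 1]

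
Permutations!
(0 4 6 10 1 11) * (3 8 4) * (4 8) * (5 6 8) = [3, 11, 2, 4, 8, 6, 10, 7, 5, 9, 1, 0] = (0 3 4 8 5 6 10 1 11)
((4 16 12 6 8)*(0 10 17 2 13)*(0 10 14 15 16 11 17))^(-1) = (0 10 13 2 17 11 4 8 6 12 16 15 14) = [10, 1, 17, 3, 8, 5, 12, 7, 6, 9, 13, 4, 16, 2, 0, 14, 15, 11]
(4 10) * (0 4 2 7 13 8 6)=(0 4 10 2 7 13 8 6)=[4, 1, 7, 3, 10, 5, 0, 13, 6, 9, 2, 11, 12, 8]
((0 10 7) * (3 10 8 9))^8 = (0 9 10)(3 7 8) = [9, 1, 2, 7, 4, 5, 6, 8, 3, 10, 0]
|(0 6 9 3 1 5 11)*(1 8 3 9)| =|(0 6 1 5 11)(3 8)| =10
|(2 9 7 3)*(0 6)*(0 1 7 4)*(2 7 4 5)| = |(0 6 1 4)(2 9 5)(3 7)| = 12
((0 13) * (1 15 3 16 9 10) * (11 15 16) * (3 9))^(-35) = (16)(0 13) = [13, 1, 2, 3, 4, 5, 6, 7, 8, 9, 10, 11, 12, 0, 14, 15, 16]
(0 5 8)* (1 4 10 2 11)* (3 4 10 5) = (0 3 4 5 8)(1 10 2 11) = [3, 10, 11, 4, 5, 8, 6, 7, 0, 9, 2, 1]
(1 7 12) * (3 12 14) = (1 7 14 3 12) = [0, 7, 2, 12, 4, 5, 6, 14, 8, 9, 10, 11, 1, 13, 3]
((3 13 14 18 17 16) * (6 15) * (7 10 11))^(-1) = (3 16 17 18 14 13)(6 15)(7 11 10) = [0, 1, 2, 16, 4, 5, 15, 11, 8, 9, 7, 10, 12, 3, 13, 6, 17, 18, 14]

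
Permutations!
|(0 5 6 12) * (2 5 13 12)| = 3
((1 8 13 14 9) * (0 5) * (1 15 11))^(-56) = (15) = [0, 1, 2, 3, 4, 5, 6, 7, 8, 9, 10, 11, 12, 13, 14, 15]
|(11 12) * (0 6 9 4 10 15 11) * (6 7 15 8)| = 5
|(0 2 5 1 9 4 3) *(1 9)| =|(0 2 5 9 4 3)| =6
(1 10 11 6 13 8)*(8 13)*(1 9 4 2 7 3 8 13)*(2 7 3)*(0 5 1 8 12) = (0 5 1 10 11 6 13 8 9 4 7 2 3 12) = [5, 10, 3, 12, 7, 1, 13, 2, 9, 4, 11, 6, 0, 8]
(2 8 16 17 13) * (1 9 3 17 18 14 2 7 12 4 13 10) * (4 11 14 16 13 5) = [0, 9, 8, 17, 5, 4, 6, 12, 13, 3, 1, 14, 11, 7, 2, 15, 18, 10, 16] = (1 9 3 17 10)(2 8 13 7 12 11 14)(4 5)(16 18)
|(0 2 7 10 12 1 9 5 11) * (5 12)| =6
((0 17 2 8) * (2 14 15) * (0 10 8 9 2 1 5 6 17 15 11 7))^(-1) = [7, 15, 9, 3, 4, 1, 5, 11, 10, 2, 8, 14, 12, 13, 17, 0, 16, 6] = (0 7 11 14 17 6 5 1 15)(2 9)(8 10)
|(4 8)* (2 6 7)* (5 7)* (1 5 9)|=6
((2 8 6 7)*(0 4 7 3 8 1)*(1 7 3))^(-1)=[1, 6, 7, 4, 0, 5, 8, 2, 3]=(0 1 6 8 3 4)(2 7)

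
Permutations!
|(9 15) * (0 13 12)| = |(0 13 12)(9 15)| = 6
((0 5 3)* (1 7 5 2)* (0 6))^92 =(0 2 1 7 5 3 6) =[2, 7, 1, 6, 4, 3, 0, 5]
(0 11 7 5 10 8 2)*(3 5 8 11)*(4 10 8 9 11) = [3, 1, 0, 5, 10, 8, 6, 9, 2, 11, 4, 7] = (0 3 5 8 2)(4 10)(7 9 11)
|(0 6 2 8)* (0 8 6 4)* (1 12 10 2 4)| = 7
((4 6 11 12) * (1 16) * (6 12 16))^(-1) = (1 16 11 6)(4 12) = [0, 16, 2, 3, 12, 5, 1, 7, 8, 9, 10, 6, 4, 13, 14, 15, 11]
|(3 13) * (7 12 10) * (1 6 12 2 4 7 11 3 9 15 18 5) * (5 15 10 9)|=|(1 6 12 9 10 11 3 13 5)(2 4 7)(15 18)|=18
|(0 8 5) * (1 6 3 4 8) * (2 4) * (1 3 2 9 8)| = 20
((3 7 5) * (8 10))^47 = (3 5 7)(8 10) = [0, 1, 2, 5, 4, 7, 6, 3, 10, 9, 8]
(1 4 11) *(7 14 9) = (1 4 11)(7 14 9) = [0, 4, 2, 3, 11, 5, 6, 14, 8, 7, 10, 1, 12, 13, 9]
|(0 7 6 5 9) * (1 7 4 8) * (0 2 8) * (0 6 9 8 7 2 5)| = |(0 4 6)(1 2 7 9 5 8)| = 6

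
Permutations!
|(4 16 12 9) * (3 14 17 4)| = |(3 14 17 4 16 12 9)| = 7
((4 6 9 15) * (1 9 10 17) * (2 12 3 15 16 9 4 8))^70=(17)=[0, 1, 2, 3, 4, 5, 6, 7, 8, 9, 10, 11, 12, 13, 14, 15, 16, 17]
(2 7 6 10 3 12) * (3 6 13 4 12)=(2 7 13 4 12)(6 10)=[0, 1, 7, 3, 12, 5, 10, 13, 8, 9, 6, 11, 2, 4]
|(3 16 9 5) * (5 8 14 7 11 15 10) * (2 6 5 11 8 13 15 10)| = 24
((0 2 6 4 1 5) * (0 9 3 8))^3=(0 4 9)(1 3 2)(5 8 6)=[4, 3, 1, 2, 9, 8, 5, 7, 6, 0]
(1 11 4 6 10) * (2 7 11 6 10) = [0, 6, 7, 3, 10, 5, 2, 11, 8, 9, 1, 4] = (1 6 2 7 11 4 10)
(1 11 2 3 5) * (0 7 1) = (0 7 1 11 2 3 5) = [7, 11, 3, 5, 4, 0, 6, 1, 8, 9, 10, 2]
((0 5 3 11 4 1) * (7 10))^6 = (11) = [0, 1, 2, 3, 4, 5, 6, 7, 8, 9, 10, 11]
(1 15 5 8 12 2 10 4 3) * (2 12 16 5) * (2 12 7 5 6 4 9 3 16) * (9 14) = (1 15 12 7 5 8 2 10 14 9 3)(4 16 6) = [0, 15, 10, 1, 16, 8, 4, 5, 2, 3, 14, 11, 7, 13, 9, 12, 6]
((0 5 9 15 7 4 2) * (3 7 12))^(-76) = [3, 1, 12, 5, 15, 7, 6, 9, 8, 4, 10, 11, 0, 13, 14, 2] = (0 3 5 7 9 4 15 2 12)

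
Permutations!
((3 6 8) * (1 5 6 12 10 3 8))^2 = (1 6 5)(3 10 12) = [0, 6, 2, 10, 4, 1, 5, 7, 8, 9, 12, 11, 3]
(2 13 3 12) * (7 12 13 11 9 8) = [0, 1, 11, 13, 4, 5, 6, 12, 7, 8, 10, 9, 2, 3] = (2 11 9 8 7 12)(3 13)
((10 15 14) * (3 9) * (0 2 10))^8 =[15, 1, 14, 3, 4, 5, 6, 7, 8, 9, 0, 11, 12, 13, 10, 2] =(0 15 2 14 10)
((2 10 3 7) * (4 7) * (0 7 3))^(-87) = (0 7 2 10)(3 4) = [7, 1, 10, 4, 3, 5, 6, 2, 8, 9, 0]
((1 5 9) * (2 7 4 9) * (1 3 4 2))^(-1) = (1 5)(2 7)(3 9 4) = [0, 5, 7, 9, 3, 1, 6, 2, 8, 4]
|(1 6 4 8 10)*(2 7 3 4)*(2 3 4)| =|(1 6 3 2 7 4 8 10)| =8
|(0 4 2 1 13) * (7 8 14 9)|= |(0 4 2 1 13)(7 8 14 9)|= 20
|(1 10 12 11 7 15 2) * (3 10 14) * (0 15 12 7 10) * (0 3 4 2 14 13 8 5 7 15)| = |(1 13 8 5 7 12 11 10 15 14 4 2)| = 12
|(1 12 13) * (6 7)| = |(1 12 13)(6 7)| = 6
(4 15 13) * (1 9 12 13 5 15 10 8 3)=[0, 9, 2, 1, 10, 15, 6, 7, 3, 12, 8, 11, 13, 4, 14, 5]=(1 9 12 13 4 10 8 3)(5 15)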